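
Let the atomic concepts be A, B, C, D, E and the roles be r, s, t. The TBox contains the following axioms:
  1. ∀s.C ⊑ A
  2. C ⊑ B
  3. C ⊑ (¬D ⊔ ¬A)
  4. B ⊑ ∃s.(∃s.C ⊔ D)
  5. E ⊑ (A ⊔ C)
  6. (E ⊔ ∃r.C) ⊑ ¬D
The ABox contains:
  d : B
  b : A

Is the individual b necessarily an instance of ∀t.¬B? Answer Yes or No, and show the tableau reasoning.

1. b : ∀t.¬B?  L(b) = {A} ∪ {∃t.B}
   open: L(b) ⊇ {A, ¬B, ¬C, ¬E, ∀r.¬C, …} (+ ∃-successors) — b ∉ ∀t.¬B possible
2. Hence b : ∀t.¬B: not entailed.

No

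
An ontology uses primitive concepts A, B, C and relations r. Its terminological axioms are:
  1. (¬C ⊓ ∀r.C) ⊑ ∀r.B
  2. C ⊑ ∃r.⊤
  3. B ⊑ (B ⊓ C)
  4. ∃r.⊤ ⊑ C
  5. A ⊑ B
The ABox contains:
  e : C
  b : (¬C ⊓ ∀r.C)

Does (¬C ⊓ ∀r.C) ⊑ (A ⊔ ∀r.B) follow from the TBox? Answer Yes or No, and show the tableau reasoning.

1. (¬C ⊓ ∀r.C) ⊑ (A ⊔ ∀r.B)  ⇔  ((¬C ⊓ ∀r.C) ⊓ (¬A ⊓ ∃r.¬B)) unsat w.r.t. T
   all branches close; clash {C, ¬C} at x₀
2. Hence (¬C ⊓ ∀r.C) ⊑ (A ⊔ ∀r.B): entailed.

Yes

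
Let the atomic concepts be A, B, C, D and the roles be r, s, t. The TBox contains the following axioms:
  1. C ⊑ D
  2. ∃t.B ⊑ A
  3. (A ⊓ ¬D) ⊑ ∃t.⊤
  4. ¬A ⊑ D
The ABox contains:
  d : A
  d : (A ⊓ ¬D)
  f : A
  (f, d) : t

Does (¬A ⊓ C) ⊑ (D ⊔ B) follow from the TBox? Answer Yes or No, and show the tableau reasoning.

1. (¬A ⊓ C) ⊑ (D ⊔ B)  ⇔  ((¬A ⊓ C) ⊓ (¬D ⊓ ¬B)) unsat w.r.t. T
   all branches close; clash {D, ¬D} at x₀
2. Hence (¬A ⊓ C) ⊑ (D ⊔ B): entailed.

Yes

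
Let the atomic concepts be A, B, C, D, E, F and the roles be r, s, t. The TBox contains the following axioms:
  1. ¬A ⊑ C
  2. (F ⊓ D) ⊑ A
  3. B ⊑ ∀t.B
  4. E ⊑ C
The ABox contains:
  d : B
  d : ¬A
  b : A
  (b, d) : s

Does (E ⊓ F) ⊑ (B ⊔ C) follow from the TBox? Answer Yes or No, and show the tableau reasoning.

Yes

1. (E ⊓ F) ⊑ (B ⊔ C)  ⇔  ((E ⊓ F) ⊓ (¬B ⊓ ¬C)) unsat w.r.t. T
   all branches close; clash {C, ¬C} at x₀
2. Hence (E ⊓ F) ⊑ (B ⊔ C): entailed.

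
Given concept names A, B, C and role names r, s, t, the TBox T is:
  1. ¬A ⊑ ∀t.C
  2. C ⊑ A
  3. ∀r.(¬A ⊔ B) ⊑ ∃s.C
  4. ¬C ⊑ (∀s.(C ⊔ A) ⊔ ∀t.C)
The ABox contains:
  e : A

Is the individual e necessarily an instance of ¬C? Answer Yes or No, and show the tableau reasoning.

1. e : ¬C?  L(e) = {A} ∪ {C}
   open: L(e) ⊇ {A, C, ∃r.(A ⊓ ¬B)} (+ ∃-successors) — e ∉ ¬C possible
2. Hence e : ¬C: not entailed.

No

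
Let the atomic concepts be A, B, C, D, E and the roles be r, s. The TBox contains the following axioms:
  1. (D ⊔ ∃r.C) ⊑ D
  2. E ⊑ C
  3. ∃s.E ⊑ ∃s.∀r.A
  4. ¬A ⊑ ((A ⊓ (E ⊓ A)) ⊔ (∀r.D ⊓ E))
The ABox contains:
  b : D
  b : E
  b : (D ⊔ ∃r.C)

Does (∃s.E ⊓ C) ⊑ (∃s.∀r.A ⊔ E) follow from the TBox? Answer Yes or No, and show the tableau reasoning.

Yes

1. (∃s.E ⊓ C) ⊑ (∃s.∀r.A ⊔ E)  ⇔  ((∃s.E ⊓ C) ⊓ (∀s.∃r.¬A ⊓ ¬E)) unsat w.r.t. T
   all branches close; clash {E, ¬E} at x₀
2. Hence (∃s.E ⊓ C) ⊑ (∃s.∀r.A ⊔ E): entailed.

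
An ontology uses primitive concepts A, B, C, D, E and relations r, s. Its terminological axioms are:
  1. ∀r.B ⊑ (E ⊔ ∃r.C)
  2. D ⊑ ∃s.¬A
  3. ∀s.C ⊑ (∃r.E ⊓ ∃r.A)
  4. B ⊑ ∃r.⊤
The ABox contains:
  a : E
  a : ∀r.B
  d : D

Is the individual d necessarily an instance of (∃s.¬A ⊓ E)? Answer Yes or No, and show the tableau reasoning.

1. d : (∃s.¬A ⊓ E)?  L(d) = {D} ∪ {(∀s.A ⊔ ¬E)}
   apply at d: D⊑∃s.¬A
   open: L(d) ⊇ {D, ¬B, ¬E, ∃r.¬B, ∃s.¬A, …} (+ ∃-successors) — d ∉ (∃s.¬A ⊓ E) possible
2. Hence d : (∃s.¬A ⊓ E): not entailed.

No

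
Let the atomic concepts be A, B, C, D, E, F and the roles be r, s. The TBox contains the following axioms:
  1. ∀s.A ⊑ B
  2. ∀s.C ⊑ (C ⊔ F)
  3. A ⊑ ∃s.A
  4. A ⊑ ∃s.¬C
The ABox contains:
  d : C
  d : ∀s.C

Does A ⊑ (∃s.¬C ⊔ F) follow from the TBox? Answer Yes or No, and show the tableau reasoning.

Yes

1. A ⊑ (∃s.¬C ⊔ F)  ⇔  (A ⊓ (∀s.C ⊓ ¬F)) unsat w.r.t. T
   all branches close; clash {C, ¬C} at an ∃-successor
2. Hence A ⊑ (∃s.¬C ⊔ F): entailed.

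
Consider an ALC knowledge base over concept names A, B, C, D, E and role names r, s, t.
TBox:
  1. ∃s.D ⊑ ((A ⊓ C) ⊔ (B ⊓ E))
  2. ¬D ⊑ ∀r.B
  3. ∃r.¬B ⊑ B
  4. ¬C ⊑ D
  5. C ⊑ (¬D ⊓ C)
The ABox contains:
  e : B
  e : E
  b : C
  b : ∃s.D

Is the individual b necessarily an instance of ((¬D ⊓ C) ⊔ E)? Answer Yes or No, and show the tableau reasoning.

1. b : ((¬D ⊓ C) ⊔ E)?  L(b) = {C, ∃s.D} ∪ {((D ⊔ ¬C) ⊓ ¬E)}
   clash {C, ¬C} at b — b ∈ ((¬D ⊓ C) ⊔ E)
2. Hence b : ((¬D ⊓ C) ⊔ E): entailed.

Yes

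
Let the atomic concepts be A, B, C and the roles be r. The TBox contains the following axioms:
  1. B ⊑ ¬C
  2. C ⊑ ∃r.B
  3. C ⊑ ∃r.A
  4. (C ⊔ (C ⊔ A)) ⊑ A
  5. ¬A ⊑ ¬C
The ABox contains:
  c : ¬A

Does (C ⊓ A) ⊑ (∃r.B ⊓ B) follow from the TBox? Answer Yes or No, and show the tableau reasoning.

No

1. (C ⊓ A) ⊑ (∃r.B ⊓ B)  ⇔  ((C ⊓ A) ⊓ (∀r.¬B ⊔ ¬B)) unsat w.r.t. T
   apply at x₀: C⊑∃r.B; C⊑∃r.A
   open: L(x₀) ⊇ {A, C, ¬B, ∃r.A, ∃r.B} (+ ∃-successors)
2. Hence (C ⊓ A) ⊑ (∃r.B ⊓ B): not entailed.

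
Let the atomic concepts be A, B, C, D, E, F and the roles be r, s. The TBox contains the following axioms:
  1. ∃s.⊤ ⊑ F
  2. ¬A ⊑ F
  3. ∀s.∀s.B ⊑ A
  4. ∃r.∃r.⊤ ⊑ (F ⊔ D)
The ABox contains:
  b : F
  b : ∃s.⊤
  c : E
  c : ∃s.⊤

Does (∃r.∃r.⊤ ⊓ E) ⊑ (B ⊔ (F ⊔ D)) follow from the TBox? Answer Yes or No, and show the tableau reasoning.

1. (∃r.∃r.⊤ ⊓ E) ⊑ (B ⊔ (F ⊔ D))  ⇔  ((∃r.∃r.⊤ ⊓ E) ⊓ (¬B ⊓ (¬F ⊓ ¬D))) unsat w.r.t. T
   all branches close; clash {F, ¬F} at x₀
2. Hence (∃r.∃r.⊤ ⊓ E) ⊑ (B ⊔ (F ⊔ D)): entailed.

Yes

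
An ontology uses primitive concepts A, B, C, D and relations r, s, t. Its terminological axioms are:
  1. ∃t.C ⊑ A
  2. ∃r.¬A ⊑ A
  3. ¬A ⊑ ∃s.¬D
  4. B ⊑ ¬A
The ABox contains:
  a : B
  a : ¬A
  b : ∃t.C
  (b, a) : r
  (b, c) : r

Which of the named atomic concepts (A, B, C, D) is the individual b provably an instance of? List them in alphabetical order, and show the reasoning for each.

{A}

1. b : A?  L(b) = {∃t.C} ∪ {¬A}
   clash {A, ¬A} at b — b ∈ A
2. b : B?  L(b) = {∃t.C} ∪ {¬B}
   apply at b: ∃t.C⊑A
   open: L(b) ⊇ {A, ¬B, ∃t.C} (+ ∃-successors) — b ∉ B possible
3. b : C?  L(b) = {∃t.C} ∪ {¬C}
   apply at b: ∃t.C⊑A
   open: L(b) ⊇ {A, ¬B, ¬C, ∃t.C} (+ ∃-successors) — b ∉ C possible
4. b : D?  L(b) = {∃t.C} ∪ {¬D}
   apply at b: ∃t.C⊑A
   open: L(b) ⊇ {A, ¬B, ¬D, ∃t.C} (+ ∃-successors) — b ∉ D possible
5. Entailed for b: {A}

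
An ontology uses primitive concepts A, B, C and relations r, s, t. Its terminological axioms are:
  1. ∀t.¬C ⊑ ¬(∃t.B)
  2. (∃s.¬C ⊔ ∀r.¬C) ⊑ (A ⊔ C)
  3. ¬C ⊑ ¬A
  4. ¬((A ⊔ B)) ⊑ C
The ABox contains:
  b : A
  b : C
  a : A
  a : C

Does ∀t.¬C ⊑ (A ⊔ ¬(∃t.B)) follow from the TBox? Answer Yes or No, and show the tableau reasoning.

1. ∀t.¬C ⊑ (A ⊔ ¬(∃t.B))  ⇔  (∀t.¬C ⊓ (¬A ⊓ ∃t.B)) unsat w.r.t. T
   all branches close; clash {B, ¬B} at an ∃-successor
2. Hence ∀t.¬C ⊑ (A ⊔ ¬(∃t.B)): entailed.

Yes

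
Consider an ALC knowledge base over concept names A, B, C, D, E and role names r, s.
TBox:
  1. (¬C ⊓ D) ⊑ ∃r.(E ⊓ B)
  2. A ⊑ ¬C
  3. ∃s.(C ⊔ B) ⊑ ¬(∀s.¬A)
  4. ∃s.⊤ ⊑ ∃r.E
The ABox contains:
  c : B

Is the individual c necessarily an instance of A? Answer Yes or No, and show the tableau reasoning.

No

1. c : A?  L(c) = {B} ∪ {¬A}
   open: L(c) ⊇ {B, C, ¬A, ∀s.(¬C ⊓ ¬B), ∀s.⊥} — c ∉ A possible
2. Hence c : A: not entailed.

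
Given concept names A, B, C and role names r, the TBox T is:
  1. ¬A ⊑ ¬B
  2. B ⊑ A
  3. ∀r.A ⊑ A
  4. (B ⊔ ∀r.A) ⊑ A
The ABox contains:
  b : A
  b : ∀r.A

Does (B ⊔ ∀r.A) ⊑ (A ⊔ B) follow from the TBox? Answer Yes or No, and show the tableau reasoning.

1. (B ⊔ ∀r.A) ⊑ (A ⊔ B)  ⇔  ((B ⊔ ∀r.A) ⊓ (¬A ⊓ ¬B)) unsat w.r.t. T
   all branches close; clash {A, ¬A} at x₀
2. Hence (B ⊔ ∀r.A) ⊑ (A ⊔ B): entailed.

Yes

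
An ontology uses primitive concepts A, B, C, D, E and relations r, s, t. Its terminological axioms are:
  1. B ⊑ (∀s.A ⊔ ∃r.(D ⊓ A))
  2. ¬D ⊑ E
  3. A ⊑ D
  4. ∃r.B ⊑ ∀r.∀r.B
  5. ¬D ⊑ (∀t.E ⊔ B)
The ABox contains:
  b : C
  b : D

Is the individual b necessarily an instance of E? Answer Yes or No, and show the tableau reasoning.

1. b : E?  L(b) = {C, D} ∪ {¬E}
   open: L(b) ⊇ {C, D, ¬B, ¬E, ∀r.¬B} — b ∉ E possible
2. Hence b : E: not entailed.

No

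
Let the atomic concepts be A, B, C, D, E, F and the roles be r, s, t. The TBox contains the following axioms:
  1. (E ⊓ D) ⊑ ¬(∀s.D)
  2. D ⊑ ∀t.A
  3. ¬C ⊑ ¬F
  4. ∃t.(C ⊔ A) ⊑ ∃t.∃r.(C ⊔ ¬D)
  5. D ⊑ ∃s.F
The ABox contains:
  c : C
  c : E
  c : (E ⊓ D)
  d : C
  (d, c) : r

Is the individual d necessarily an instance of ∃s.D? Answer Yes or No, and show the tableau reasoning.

1. d : ∃s.D?  L(d) = {C} ∪ {∀s.¬D}
   open: L(d) ⊇ {C, ¬D, ∀s.¬D, ∀t.(¬C ⊓ ¬A)} — d ∉ ∃s.D possible
2. Hence d : ∃s.D: not entailed.

No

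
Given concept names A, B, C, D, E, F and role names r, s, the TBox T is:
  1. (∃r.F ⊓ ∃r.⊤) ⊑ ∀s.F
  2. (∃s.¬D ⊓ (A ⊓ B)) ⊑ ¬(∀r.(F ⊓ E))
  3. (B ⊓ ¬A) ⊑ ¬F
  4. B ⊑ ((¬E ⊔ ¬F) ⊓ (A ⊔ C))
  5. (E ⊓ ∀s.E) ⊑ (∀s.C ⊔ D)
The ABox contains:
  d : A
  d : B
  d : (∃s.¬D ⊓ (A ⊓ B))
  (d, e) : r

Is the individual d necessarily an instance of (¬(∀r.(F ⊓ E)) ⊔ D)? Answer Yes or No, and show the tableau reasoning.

1. d : (¬(∀r.(F ⊓ E)) ⊔ D)?  L(d) = {A, B, (∃s.¬D ⊓ (A ⊓ B))} ∪ {(∀r.(F ⊓ E) ⊓ ¬D)}
   clash {D, ¬D} at d — d ∈ (¬(∀r.(F ⊓ E)) ⊔ D)
2. Hence d : (¬(∀r.(F ⊓ E)) ⊔ D): entailed.

Yes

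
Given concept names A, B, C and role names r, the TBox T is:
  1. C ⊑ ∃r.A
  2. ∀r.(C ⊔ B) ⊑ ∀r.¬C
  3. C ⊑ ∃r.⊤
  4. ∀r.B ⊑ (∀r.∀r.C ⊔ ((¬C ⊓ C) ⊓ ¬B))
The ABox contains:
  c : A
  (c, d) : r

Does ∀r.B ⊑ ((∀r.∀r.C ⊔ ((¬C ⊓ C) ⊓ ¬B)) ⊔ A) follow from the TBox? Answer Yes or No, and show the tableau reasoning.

Yes

1. ∀r.B ⊑ ((∀r.∀r.C ⊔ ((¬C ⊓ C) ⊓ ¬B)) ⊔ A)  ⇔  (∀r.B ⊓ ((∃r.∃r.¬C ⊓ ((C ⊔ ¬C) ⊔ B)) ⊓ ¬A)) unsat w.r.t. T
   all branches close; clash {B, ¬B} at x₀
2. Hence ∀r.B ⊑ ((∀r.∀r.C ⊔ ((¬C ⊓ C) ⊓ ¬B)) ⊔ A): entailed.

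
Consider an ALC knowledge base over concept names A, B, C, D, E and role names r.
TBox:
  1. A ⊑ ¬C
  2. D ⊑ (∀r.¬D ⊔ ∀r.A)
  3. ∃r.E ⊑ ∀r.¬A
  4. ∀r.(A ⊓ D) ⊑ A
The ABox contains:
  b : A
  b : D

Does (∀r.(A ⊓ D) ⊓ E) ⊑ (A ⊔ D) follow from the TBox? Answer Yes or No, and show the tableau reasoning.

1. (∀r.(A ⊓ D) ⊓ E) ⊑ (A ⊔ D)  ⇔  ((∀r.(A ⊓ D) ⊓ E) ⊓ (¬A ⊓ ¬D)) unsat w.r.t. T
   all branches close; clash {A, ¬A} at x₀
2. Hence (∀r.(A ⊓ D) ⊓ E) ⊑ (A ⊔ D): entailed.

Yes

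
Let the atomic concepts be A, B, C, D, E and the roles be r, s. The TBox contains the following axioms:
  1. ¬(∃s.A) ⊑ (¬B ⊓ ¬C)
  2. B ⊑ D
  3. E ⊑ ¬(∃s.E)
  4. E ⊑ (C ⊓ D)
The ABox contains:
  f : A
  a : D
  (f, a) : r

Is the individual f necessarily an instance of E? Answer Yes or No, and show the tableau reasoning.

No

1. f : E?  L(f) = {A} ∪ {¬E}
   open: L(f) ⊇ {A, ¬B, ¬E, ∃s.A} (+ ∃-successors) — f ∉ E possible
2. Hence f : E: not entailed.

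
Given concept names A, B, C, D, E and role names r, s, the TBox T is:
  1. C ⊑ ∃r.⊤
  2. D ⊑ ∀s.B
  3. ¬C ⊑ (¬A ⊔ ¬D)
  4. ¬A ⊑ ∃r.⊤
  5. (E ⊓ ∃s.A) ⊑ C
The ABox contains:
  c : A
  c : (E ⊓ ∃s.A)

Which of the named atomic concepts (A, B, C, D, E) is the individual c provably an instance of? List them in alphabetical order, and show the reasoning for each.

{A, C, E}

1. c : A?  L(c) = {A, (E ⊓ ∃s.A)} ∪ {¬A}
   clash {A, ¬A} at c — c ∈ A
2. c : B?  L(c) = {A, (E ⊓ ∃s.A)} ∪ {¬B}
   apply at c: (E ⊓ ∃s.A)⊑C
   open: L(c) ⊇ {A, C, E, ¬B, ¬D, …} (+ ∃-successors) — c ∉ B possible
3. c : C?  L(c) = {A, (E ⊓ ∃s.A)} ∪ {¬C}
   clash {C, ¬C} at c — c ∈ C
4. c : D?  L(c) = {A, (E ⊓ ∃s.A)} ∪ {¬D}
   apply at c: (E ⊓ ∃s.A)⊑C
   open: L(c) ⊇ {A, C, E, ¬D, ∃r.⊤, …} (+ ∃-successors) — c ∉ D possible
5. c : E?  L(c) = {A, (E ⊓ ∃s.A)} ∪ {¬E}
   clash {E, ¬E} at c — c ∈ E
6. Entailed for c: {A, C, E}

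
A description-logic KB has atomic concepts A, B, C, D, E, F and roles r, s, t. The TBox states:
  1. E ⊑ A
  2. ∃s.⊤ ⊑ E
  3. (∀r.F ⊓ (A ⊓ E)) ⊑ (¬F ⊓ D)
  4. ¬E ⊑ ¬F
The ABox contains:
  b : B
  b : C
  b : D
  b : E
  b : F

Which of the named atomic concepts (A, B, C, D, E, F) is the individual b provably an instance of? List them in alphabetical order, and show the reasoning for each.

1. b : A?  L(b) = {B, C, D, E, F} ∪ {¬A}
   clash {A, ¬A} at b — b ∈ A
2. b : B?  L(b) = {B, C, D, E, F} ∪ {¬B}
   clash {B, ¬B} at b — b ∈ B
3. b : C?  L(b) = {B, C, D, E, F} ∪ {¬C}
   clash {C, ¬C} at b — b ∈ C
4. b : D?  L(b) = {B, C, D, E, F} ∪ {¬D}
   clash {D, ¬D} at b — b ∈ D
5. b : E?  L(b) = {B, C, D, E, F} ∪ {¬E}
   clash {E, ¬E} at b — b ∈ E
6. b : F?  L(b) = {B, C, D, E, F} ∪ {¬F}
   clash {F, ¬F} at b — b ∈ F
7. Entailed for b: {A, B, C, D, E, F}

{A, B, C, D, E, F}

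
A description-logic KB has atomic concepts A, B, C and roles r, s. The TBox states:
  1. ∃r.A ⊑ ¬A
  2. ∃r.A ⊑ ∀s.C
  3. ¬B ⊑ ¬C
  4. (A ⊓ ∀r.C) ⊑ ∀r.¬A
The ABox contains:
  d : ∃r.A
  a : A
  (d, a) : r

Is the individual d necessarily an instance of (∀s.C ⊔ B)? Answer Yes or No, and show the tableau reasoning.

Yes

1. d : (∀s.C ⊔ B)?  L(d) = {∃r.A} ∪ {(∃s.¬C ⊓ ¬B)}
   clash {A, ¬A} at a — d ∈ (∀s.C ⊔ B)
2. Hence d : (∀s.C ⊔ B): entailed.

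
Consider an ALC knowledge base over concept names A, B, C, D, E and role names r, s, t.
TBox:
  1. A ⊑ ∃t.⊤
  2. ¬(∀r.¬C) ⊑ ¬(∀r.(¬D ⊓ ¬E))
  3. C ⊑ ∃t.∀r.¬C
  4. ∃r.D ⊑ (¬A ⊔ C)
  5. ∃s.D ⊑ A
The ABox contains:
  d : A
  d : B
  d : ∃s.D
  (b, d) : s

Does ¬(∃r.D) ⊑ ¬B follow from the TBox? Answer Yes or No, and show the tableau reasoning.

No

1. ¬(∃r.D) ⊑ ¬B  ⇔  (∀r.¬D ⊓ B) unsat w.r.t. T
   open: L(x₀) ⊇ {B, ¬A, ¬C, ∀r.¬C, ∀r.¬D, …}
2. Hence ¬(∃r.D) ⊑ ¬B: not entailed.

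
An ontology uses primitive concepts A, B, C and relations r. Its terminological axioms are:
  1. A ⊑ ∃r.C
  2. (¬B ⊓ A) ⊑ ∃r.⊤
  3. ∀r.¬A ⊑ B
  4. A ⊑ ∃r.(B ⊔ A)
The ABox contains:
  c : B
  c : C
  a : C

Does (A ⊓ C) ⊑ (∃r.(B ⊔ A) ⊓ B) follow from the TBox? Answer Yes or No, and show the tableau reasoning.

No

1. (A ⊓ C) ⊑ (∃r.(B ⊔ A) ⊓ B)  ⇔  ((A ⊓ C) ⊓ (∀r.(¬B ⊓ ¬A) ⊔ ¬B)) unsat w.r.t. T
   apply at x₀: A⊑∃r.C; A⊑∃r.(B ⊔ A)
   open: L(x₀) ⊇ {A, C, ¬B, ∃r.(B ⊔ A), ∃r.A, …} (+ ∃-successors)
2. Hence (A ⊓ C) ⊑ (∃r.(B ⊔ A) ⊓ B): not entailed.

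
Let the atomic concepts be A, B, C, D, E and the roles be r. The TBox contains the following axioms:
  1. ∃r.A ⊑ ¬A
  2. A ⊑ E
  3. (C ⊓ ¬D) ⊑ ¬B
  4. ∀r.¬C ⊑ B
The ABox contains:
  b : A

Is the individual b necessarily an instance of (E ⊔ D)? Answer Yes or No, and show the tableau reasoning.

1. b : (E ⊔ D)?  L(b) = {A} ∪ {(¬E ⊓ ¬D)}
   clash {E, ¬E} at b — b ∈ (E ⊔ D)
2. Hence b : (E ⊔ D): entailed.

Yes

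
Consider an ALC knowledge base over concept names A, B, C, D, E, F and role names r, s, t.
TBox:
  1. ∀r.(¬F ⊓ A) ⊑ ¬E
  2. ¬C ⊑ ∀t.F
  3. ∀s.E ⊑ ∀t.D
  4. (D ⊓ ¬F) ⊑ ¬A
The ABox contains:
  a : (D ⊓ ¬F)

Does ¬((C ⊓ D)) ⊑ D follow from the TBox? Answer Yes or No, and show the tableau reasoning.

No

1. ¬((C ⊓ D)) ⊑ D  ⇔  ((¬C ⊔ ¬D) ⊓ ¬D) unsat w.r.t. T
   open: L(x₀) ⊇ {C, ¬D, ∃r.(F ⊔ ¬A), ∃s.¬E} (+ ∃-successors)
2. Hence ¬((C ⊓ D)) ⊑ D: not entailed.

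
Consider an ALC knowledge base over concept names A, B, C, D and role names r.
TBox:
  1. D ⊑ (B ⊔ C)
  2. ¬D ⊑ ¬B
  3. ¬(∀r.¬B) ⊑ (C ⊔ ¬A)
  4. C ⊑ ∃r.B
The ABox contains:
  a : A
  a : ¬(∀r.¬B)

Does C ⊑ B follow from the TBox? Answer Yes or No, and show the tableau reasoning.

No

1. C ⊑ B  ⇔  (C ⊓ ¬B) unsat w.r.t. T
   apply at x₀: C⊑∃r.B
   open: L(x₀) ⊇ {C, ¬B, ¬D, ∃r.B} (+ ∃-successors)
2. Hence C ⊑ B: not entailed.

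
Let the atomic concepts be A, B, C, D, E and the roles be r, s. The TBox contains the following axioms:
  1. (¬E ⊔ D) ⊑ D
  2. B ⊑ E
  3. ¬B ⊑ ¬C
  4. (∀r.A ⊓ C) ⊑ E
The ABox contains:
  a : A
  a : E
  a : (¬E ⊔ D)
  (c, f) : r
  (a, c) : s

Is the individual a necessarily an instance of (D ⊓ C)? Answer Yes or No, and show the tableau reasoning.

No

1. a : (D ⊓ C)?  L(a) = {A, E, (¬E ⊔ D)} ∪ {(¬D ⊔ ¬C)}
   apply at a: (¬E ⊔ D)⊑D
   open: L(a) ⊇ {A, B, D, E, ¬C} — a ∉ (D ⊓ C) possible
2. Hence a : (D ⊓ C): not entailed.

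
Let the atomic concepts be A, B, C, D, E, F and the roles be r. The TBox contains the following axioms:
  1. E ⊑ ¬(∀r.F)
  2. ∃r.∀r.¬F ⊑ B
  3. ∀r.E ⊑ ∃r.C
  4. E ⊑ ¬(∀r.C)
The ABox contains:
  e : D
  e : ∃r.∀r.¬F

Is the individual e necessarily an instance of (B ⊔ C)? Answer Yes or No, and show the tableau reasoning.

Yes

1. e : (B ⊔ C)?  L(e) = {D, ∃r.∀r.¬F} ∪ {(¬B ⊓ ¬C)}
   clash {B, ¬B} at e — e ∈ (B ⊔ C)
2. Hence e : (B ⊔ C): entailed.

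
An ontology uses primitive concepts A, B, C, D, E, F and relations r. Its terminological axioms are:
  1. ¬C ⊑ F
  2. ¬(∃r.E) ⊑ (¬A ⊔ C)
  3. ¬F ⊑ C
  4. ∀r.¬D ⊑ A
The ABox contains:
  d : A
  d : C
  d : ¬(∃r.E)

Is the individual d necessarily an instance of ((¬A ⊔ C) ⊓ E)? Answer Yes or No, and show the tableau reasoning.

No

1. d : ((¬A ⊔ C) ⊓ E)?  L(d) = {A, C, ¬(∃r.E)} ∪ {((A ⊓ ¬C) ⊔ ¬E)}
   apply at d: ¬(∃r.E)⊑(¬A ⊔ C)
   open: L(d) ⊇ {A, C, ¬E, ∀r.¬E} — d ∉ ((¬A ⊔ C) ⊓ E) possible
2. Hence d : ((¬A ⊔ C) ⊓ E): not entailed.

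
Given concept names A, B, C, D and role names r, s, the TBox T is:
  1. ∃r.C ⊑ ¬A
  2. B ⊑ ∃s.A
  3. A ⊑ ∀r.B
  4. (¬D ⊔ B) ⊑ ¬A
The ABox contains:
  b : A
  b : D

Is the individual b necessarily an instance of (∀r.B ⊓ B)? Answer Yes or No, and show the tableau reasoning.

No

1. b : (∀r.B ⊓ B)?  L(b) = {A, D} ∪ {(∃r.¬B ⊔ ¬B)}
   apply at b: A⊑∀r.B
   open: L(b) ⊇ {A, D, ¬B, ∀r.B, ∀r.¬C} — b ∉ (∀r.B ⊓ B) possible
2. Hence b : (∀r.B ⊓ B): not entailed.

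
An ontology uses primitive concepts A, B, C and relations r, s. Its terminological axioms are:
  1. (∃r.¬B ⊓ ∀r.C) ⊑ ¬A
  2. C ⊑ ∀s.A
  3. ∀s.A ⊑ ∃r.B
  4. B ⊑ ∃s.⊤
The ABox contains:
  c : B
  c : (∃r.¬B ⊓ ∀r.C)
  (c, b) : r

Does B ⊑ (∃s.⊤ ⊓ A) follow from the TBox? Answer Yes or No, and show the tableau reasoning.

1. B ⊑ (∃s.⊤ ⊓ A)  ⇔  (B ⊓ (∀s.⊥ ⊔ ¬A)) unsat w.r.t. T
   apply at x₀: B⊑∃s.⊤
   open: L(x₀) ⊇ {B, ¬A, ¬C, ∃s.¬A, ∃s.⊤} (+ ∃-successors)
2. Hence B ⊑ (∃s.⊤ ⊓ A): not entailed.

No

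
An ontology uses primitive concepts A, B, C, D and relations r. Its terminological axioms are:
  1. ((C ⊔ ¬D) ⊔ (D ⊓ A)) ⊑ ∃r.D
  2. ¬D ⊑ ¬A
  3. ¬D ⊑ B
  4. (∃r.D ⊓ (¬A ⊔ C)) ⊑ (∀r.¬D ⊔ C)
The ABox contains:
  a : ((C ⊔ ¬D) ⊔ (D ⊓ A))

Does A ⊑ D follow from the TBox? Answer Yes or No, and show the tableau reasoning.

Yes

1. A ⊑ D  ⇔  (A ⊓ ¬D) unsat w.r.t. T
   all branches close; clash {A, ¬A} at x₀
2. Hence A ⊑ D: entailed.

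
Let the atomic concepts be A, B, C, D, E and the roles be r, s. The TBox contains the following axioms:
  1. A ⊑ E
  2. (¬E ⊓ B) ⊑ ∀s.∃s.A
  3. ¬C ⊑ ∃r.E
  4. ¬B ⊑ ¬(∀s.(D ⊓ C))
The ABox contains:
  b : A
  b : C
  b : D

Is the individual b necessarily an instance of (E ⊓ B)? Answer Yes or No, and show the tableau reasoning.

1. b : (E ⊓ B)?  L(b) = {A, C, D} ∪ {(¬E ⊔ ¬B)}
   apply at b: A⊑E
   open: L(b) ⊇ {A, C, D, E, ¬B, …} (+ ∃-successors) — b ∉ (E ⊓ B) possible
2. Hence b : (E ⊓ B): not entailed.

No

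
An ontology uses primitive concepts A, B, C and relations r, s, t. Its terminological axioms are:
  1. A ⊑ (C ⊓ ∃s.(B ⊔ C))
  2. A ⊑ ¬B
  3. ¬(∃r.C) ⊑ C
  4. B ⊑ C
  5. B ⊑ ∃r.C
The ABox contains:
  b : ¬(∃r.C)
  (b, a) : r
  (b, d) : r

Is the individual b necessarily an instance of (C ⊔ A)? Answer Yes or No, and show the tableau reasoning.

Yes

1. b : (C ⊔ A)?  L(b) = {¬(∃r.C)} ∪ {(¬C ⊓ ¬A)}
   clash {C, ¬C} at b — b ∈ (C ⊔ A)
2. Hence b : (C ⊔ A): entailed.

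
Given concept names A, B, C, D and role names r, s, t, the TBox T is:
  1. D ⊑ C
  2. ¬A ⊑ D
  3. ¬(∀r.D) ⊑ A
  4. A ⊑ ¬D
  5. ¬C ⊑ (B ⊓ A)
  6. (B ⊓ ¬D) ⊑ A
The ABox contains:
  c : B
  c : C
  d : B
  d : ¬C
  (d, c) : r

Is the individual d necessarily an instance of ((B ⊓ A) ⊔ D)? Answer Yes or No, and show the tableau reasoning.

1. d : ((B ⊓ A) ⊔ D)?  L(d) = {B, ¬C} ∪ {((¬B ⊔ ¬A) ⊓ ¬D)}
   clash {D, ¬D} at d — d ∈ ((B ⊓ A) ⊔ D)
2. Hence d : ((B ⊓ A) ⊔ D): entailed.

Yes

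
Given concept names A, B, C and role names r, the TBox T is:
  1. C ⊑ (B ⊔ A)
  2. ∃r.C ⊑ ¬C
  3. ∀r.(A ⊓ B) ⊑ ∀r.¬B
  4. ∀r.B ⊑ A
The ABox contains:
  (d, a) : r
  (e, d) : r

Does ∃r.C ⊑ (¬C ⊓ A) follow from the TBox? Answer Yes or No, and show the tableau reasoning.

No

1. ∃r.C ⊑ (¬C ⊓ A)  ⇔  (∃r.C ⊓ (C ⊔ ¬A)) unsat w.r.t. T
   apply at x₀: ∃r.C⊑¬C
   open: L(x₀) ⊇ {¬A, ¬C, ∃r.(¬A ⊔ ¬B), ∃r.C, ∃r.¬B} (+ ∃-successors)
2. Hence ∃r.C ⊑ (¬C ⊓ A): not entailed.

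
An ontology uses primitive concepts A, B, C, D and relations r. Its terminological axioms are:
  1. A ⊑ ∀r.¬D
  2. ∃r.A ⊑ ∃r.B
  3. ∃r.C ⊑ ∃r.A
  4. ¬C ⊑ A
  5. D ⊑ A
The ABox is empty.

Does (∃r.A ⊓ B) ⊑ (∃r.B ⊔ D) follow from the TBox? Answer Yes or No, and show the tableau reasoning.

Yes

1. (∃r.A ⊓ B) ⊑ (∃r.B ⊔ D)  ⇔  ((∃r.A ⊓ B) ⊓ (∀r.¬B ⊓ ¬D)) unsat w.r.t. T
   all branches close; clash {B, ¬B} at an ∃-successor
2. Hence (∃r.A ⊓ B) ⊑ (∃r.B ⊔ D): entailed.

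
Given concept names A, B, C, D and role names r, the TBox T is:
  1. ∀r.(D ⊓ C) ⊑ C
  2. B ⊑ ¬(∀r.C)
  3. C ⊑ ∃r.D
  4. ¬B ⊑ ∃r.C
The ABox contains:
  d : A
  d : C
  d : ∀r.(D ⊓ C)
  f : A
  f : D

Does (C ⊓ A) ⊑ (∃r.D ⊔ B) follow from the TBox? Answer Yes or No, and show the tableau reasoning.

1. (C ⊓ A) ⊑ (∃r.D ⊔ B)  ⇔  ((C ⊓ A) ⊓ (∀r.¬D ⊓ ¬B)) unsat w.r.t. T
   all branches close; clash {D, ¬D} at an ∃-successor
2. Hence (C ⊓ A) ⊑ (∃r.D ⊔ B): entailed.

Yes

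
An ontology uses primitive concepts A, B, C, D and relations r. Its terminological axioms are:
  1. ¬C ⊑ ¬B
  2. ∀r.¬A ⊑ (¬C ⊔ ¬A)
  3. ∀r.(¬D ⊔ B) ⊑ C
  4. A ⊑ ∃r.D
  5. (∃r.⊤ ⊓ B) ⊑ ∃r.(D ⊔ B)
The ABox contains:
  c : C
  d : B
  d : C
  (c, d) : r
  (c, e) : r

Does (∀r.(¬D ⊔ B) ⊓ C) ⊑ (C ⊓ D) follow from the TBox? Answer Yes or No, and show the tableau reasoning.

No

1. (∀r.(¬D ⊔ B) ⊓ C) ⊑ (C ⊓ D)  ⇔  ((∀r.(¬D ⊔ B) ⊓ C) ⊓ (¬C ⊔ ¬D)) unsat w.r.t. T
   open: L(x₀) ⊇ {C, ¬A, ¬D, ∀r.(¬D ⊔ B), ∀r.⊥}
2. Hence (∀r.(¬D ⊔ B) ⊓ C) ⊑ (C ⊓ D): not entailed.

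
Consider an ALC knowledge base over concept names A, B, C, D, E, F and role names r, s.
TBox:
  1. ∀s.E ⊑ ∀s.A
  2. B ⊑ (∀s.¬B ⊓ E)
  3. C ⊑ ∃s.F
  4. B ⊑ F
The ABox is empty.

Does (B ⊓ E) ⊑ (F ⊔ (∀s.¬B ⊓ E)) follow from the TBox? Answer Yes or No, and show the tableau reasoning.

1. (B ⊓ E) ⊑ (F ⊔ (∀s.¬B ⊓ E))  ⇔  ((B ⊓ E) ⊓ (¬F ⊓ (∃s.B ⊔ ¬E))) unsat w.r.t. T
   all branches close; clash {F, ¬F} at x₀
2. Hence (B ⊓ E) ⊑ (F ⊔ (∀s.¬B ⊓ E)): entailed.

Yes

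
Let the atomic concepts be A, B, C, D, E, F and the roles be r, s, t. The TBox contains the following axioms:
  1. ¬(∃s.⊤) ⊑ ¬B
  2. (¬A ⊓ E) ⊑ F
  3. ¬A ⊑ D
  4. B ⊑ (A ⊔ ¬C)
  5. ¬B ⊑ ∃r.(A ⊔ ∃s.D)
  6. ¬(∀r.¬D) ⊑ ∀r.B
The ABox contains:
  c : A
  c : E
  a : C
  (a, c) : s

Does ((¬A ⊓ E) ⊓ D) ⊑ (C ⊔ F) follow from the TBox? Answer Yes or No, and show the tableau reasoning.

1. ((¬A ⊓ E) ⊓ D) ⊑ (C ⊔ F)  ⇔  (((¬A ⊓ E) ⊓ D) ⊓ (¬C ⊓ ¬F)) unsat w.r.t. T
   all branches close; clash {F, ¬F} at x₀
2. Hence ((¬A ⊓ E) ⊓ D) ⊑ (C ⊔ F): entailed.

Yes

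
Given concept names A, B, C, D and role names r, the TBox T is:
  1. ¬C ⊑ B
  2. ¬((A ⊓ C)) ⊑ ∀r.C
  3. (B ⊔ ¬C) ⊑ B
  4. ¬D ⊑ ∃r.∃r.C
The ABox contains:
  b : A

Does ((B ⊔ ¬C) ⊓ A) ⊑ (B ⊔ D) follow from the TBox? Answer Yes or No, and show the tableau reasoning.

Yes

1. ((B ⊔ ¬C) ⊓ A) ⊑ (B ⊔ D)  ⇔  (((B ⊔ ¬C) ⊓ A) ⊓ (¬B ⊓ ¬D)) unsat w.r.t. T
   all branches close; clash {B, ¬B} at x₀
2. Hence ((B ⊔ ¬C) ⊓ A) ⊑ (B ⊔ D): entailed.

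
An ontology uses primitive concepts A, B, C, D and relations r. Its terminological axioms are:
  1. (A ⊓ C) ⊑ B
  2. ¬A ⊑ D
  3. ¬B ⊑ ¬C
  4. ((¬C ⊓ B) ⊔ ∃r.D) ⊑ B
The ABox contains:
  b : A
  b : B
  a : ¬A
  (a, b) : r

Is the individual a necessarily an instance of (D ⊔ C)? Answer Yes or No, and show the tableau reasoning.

Yes

1. a : (D ⊔ C)?  L(a) = {¬A} ∪ {(¬D ⊓ ¬C)}
   clash {D, ¬D} at a — a ∈ (D ⊔ C)
2. Hence a : (D ⊔ C): entailed.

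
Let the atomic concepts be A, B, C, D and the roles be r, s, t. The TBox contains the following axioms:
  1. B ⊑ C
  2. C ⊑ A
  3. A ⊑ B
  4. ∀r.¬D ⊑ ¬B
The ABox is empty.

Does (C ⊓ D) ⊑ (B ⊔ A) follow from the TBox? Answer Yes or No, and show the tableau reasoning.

1. (C ⊓ D) ⊑ (B ⊔ A)  ⇔  ((C ⊓ D) ⊓ (¬B ⊓ ¬A)) unsat w.r.t. T
   all branches close; clash {A, ¬A} at x₀
2. Hence (C ⊓ D) ⊑ (B ⊔ A): entailed.

Yes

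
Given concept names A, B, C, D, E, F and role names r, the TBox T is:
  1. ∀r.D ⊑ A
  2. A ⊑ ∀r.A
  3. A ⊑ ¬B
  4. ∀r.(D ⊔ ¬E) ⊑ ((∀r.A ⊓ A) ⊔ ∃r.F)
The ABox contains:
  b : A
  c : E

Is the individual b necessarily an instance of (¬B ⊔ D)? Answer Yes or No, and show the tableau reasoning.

Yes

1. b : (¬B ⊔ D)?  L(b) = {A} ∪ {(B ⊓ ¬D)}
   clash {B, ¬B} at b — b ∈ (¬B ⊔ D)
2. Hence b : (¬B ⊔ D): entailed.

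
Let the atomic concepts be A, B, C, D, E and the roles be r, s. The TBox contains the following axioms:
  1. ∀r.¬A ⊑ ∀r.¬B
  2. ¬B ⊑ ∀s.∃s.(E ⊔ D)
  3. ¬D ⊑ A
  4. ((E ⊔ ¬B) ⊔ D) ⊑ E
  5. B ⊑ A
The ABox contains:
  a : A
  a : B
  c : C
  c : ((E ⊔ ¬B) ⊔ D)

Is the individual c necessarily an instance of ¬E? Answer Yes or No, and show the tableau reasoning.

1. c : ¬E?  L(c) = {C, ((E ⊔ ¬B) ⊔ D)} ∪ {E}
   open: L(c) ⊇ {C, D, E, ¬B, ∀s.∃s.(E ⊔ D), …} (+ ∃-successors) — c ∉ ¬E possible
2. Hence c : ¬E: not entailed.

No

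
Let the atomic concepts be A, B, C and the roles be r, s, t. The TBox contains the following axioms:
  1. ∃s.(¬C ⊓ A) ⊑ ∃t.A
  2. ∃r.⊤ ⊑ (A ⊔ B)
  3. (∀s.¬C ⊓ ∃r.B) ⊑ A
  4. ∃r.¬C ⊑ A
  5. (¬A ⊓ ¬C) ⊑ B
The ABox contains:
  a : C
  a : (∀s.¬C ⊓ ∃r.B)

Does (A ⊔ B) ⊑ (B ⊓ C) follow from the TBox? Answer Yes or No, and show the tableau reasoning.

No

1. (A ⊔ B) ⊑ (B ⊓ C)  ⇔  ((A ⊔ B) ⊓ (¬B ⊔ ¬C)) unsat w.r.t. T
   open: L(x₀) ⊇ {A, ¬B, ∀s.(C ⊔ ¬A)}
2. Hence (A ⊔ B) ⊑ (B ⊓ C): not entailed.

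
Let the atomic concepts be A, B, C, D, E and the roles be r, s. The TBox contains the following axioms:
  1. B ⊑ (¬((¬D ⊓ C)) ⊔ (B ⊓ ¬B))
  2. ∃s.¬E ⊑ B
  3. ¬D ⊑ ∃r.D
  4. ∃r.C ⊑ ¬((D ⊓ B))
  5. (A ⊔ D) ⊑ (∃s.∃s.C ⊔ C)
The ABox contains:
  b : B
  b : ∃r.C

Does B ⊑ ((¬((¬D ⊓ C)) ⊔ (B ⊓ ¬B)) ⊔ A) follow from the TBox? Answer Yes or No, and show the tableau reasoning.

Yes

1. B ⊑ ((¬((¬D ⊓ C)) ⊔ (B ⊓ ¬B)) ⊔ A)  ⇔  (B ⊓ (((¬D ⊓ C) ⊓ (¬B ⊔ B)) ⊓ ¬A)) unsat w.r.t. T
   all branches close; clash {B, ¬B} at x₀
2. Hence B ⊑ ((¬((¬D ⊓ C)) ⊔ (B ⊓ ¬B)) ⊔ A): entailed.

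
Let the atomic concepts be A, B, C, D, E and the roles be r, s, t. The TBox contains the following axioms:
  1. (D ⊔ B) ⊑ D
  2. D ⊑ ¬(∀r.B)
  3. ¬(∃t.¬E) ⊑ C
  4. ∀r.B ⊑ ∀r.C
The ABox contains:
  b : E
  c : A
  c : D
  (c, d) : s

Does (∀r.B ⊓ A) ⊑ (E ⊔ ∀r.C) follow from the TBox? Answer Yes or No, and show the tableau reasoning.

Yes

1. (∀r.B ⊓ A) ⊑ (E ⊔ ∀r.C)  ⇔  ((∀r.B ⊓ A) ⊓ (¬E ⊓ ∃r.¬C)) unsat w.r.t. T
   all branches close; clash {B, ¬B} at an ∃-successor
2. Hence (∀r.B ⊓ A) ⊑ (E ⊔ ∀r.C): entailed.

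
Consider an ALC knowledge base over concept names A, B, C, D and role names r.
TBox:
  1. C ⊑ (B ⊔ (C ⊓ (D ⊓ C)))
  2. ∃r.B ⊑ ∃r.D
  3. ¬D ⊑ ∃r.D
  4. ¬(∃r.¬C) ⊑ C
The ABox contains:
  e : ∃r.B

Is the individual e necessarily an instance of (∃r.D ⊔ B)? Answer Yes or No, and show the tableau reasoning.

Yes

1. e : (∃r.D ⊔ B)?  L(e) = {∃r.B} ∪ {(∀r.¬D ⊓ ¬B)}
   clash {D, ¬D} at an ∃-successor — e ∈ (∃r.D ⊔ B)
2. Hence e : (∃r.D ⊔ B): entailed.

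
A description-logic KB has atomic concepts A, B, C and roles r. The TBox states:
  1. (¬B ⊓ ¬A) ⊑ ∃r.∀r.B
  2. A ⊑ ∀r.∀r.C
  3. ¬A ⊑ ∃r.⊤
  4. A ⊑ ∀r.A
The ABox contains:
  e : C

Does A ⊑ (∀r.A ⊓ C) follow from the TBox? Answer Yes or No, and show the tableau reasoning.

1. A ⊑ (∀r.A ⊓ C)  ⇔  (A ⊓ (∃r.¬A ⊔ ¬C)) unsat w.r.t. T
   apply at x₀: A⊑∀r.∀r.C; A⊑∀r.A
   open: L(x₀) ⊇ {A, ¬C, ∀r.A, ∀r.∀r.C}
2. Hence A ⊑ (∀r.A ⊓ C): not entailed.

No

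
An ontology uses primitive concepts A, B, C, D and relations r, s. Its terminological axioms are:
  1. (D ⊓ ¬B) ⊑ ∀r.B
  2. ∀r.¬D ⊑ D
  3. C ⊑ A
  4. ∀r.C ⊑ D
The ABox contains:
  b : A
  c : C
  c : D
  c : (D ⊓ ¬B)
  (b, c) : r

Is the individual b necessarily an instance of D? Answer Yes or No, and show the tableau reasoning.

1. b : D?  L(b) = {A} ∪ {¬D}
   open: L(b) ⊇ {A, ¬D, ∃r.D, ∃r.¬C} (+ ∃-successors) — b ∉ D possible
2. Hence b : D: not entailed.

No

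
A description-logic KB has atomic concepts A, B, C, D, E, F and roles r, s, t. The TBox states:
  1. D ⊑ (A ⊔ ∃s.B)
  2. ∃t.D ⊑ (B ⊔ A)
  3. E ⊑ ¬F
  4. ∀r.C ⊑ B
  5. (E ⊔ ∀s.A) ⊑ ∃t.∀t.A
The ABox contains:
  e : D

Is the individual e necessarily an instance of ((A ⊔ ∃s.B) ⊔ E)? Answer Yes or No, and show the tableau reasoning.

Yes

1. e : ((A ⊔ ∃s.B) ⊔ E)?  L(e) = {D} ∪ {((¬A ⊓ ∀s.¬B) ⊓ ¬E)}
   clash {A, ¬A} at e — e ∈ ((A ⊔ ∃s.B) ⊔ E)
2. Hence e : ((A ⊔ ∃s.B) ⊔ E): entailed.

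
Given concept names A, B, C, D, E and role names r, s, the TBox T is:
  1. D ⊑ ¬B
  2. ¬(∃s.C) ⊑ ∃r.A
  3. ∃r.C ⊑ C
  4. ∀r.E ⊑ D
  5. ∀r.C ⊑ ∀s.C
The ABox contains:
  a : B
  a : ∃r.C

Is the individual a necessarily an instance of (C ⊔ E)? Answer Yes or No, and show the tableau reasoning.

1. a : (C ⊔ E)?  L(a) = {B, ∃r.C} ∪ {(¬C ⊓ ¬E)}
   clash {B, ¬B} at a — a ∈ (C ⊔ E)
2. Hence a : (C ⊔ E): entailed.

Yes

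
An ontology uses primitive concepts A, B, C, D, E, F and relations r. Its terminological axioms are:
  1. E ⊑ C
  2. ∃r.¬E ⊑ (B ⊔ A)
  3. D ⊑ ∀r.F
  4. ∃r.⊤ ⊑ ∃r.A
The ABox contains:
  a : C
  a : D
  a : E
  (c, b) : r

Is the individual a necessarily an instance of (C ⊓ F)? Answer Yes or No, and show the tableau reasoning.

No

1. a : (C ⊓ F)?  L(a) = {C, D, E} ∪ {(¬C ⊔ ¬F)}
   apply at a: D⊑∀r.F
   open: L(a) ⊇ {C, D, E, ¬F, ∀r.E, …} — a ∉ (C ⊓ F) possible
2. Hence a : (C ⊓ F): not entailed.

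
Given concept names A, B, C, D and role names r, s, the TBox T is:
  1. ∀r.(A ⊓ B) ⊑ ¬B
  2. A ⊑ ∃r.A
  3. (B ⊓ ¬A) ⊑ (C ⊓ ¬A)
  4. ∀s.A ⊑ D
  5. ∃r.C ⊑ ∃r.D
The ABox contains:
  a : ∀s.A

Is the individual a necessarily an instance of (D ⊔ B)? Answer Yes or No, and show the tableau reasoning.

Yes

1. a : (D ⊔ B)?  L(a) = {∀s.A} ∪ {(¬D ⊓ ¬B)}
   clash {D, ¬D} at a — a ∈ (D ⊔ B)
2. Hence a : (D ⊔ B): entailed.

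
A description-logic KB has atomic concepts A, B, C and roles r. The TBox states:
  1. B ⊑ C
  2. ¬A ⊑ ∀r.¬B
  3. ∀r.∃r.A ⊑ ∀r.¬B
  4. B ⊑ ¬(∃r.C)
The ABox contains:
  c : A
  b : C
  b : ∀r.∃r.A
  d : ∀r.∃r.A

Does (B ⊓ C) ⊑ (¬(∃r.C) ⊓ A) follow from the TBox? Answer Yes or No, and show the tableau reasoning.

1. (B ⊓ C) ⊑ (¬(∃r.C) ⊓ A)  ⇔  ((B ⊓ C) ⊓ (∃r.C ⊔ ¬A)) unsat w.r.t. T
   apply at x₀: B⊑¬(∃r.C)
   open: L(x₀) ⊇ {B, C, ¬A, ∀r.¬B, ∀r.¬C}
2. Hence (B ⊓ C) ⊑ (¬(∃r.C) ⊓ A): not entailed.

No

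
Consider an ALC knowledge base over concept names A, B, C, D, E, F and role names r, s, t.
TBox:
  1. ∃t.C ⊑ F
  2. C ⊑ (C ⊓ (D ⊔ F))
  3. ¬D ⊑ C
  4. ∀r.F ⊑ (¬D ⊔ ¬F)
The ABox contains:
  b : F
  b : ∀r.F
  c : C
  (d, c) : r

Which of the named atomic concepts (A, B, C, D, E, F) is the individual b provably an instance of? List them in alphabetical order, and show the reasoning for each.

{C, F}

1. b : A?  L(b) = {F, ∀r.F} ∪ {¬A}
   apply at b: ∀r.F⊑(¬D ⊔ ¬F)
   open: L(b) ⊇ {C, F, ¬A, ¬D, ∀r.F} — b ∉ A possible
2. b : B?  L(b) = {F, ∀r.F} ∪ {¬B}
   apply at b: ∀r.F⊑(¬D ⊔ ¬F)
   open: L(b) ⊇ {C, F, ¬B, ¬D, ∀r.F} — b ∉ B possible
3. b : C?  L(b) = {F, ∀r.F} ∪ {¬C}
   clash {C, ¬C} at b — b ∈ C
4. b : D?  L(b) = {F, ∀r.F} ∪ {¬D}
   apply at b: ¬D⊑C; ∀r.F⊑(¬D ⊔ ¬F)
   open: L(b) ⊇ {C, F, ¬D, ∀r.F} — b ∉ D possible
5. b : E?  L(b) = {F, ∀r.F} ∪ {¬E}
   apply at b: ∀r.F⊑(¬D ⊔ ¬F)
   open: L(b) ⊇ {C, F, ¬D, ¬E, ∀r.F} — b ∉ E possible
6. b : F?  L(b) = {F, ∀r.F} ∪ {¬F}
   clash {F, ¬F} at b — b ∈ F
7. Entailed for b: {C, F}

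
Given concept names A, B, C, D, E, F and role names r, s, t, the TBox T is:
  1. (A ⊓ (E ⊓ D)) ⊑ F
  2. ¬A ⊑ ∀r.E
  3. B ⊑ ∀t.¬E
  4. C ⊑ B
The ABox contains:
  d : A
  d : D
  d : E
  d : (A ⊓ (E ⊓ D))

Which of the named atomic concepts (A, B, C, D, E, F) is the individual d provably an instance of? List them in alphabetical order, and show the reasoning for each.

{A, D, E, F}

1. d : A?  L(d) = {A, D, E, (A ⊓ (E ⊓ D))} ∪ {¬A}
   clash {A, ¬A} at d — d ∈ A
2. d : B?  L(d) = {A, D, E, (A ⊓ (E ⊓ D))} ∪ {¬B}
   apply at d: (A ⊓ (E ⊓ D))⊑F
   open: L(d) ⊇ {A, D, E, F, ¬B, …} — d ∉ B possible
3. d : C?  L(d) = {A, D, E, (A ⊓ (E ⊓ D))} ∪ {¬C}
   apply at d: (A ⊓ (E ⊓ D))⊑F
   open: L(d) ⊇ {A, D, E, F, ¬B, …} — d ∉ C possible
4. d : D?  L(d) = {A, D, E, (A ⊓ (E ⊓ D))} ∪ {¬D}
   clash {D, ¬D} at d — d ∈ D
5. d : E?  L(d) = {A, D, E, (A ⊓ (E ⊓ D))} ∪ {¬E}
   clash {E, ¬E} at d — d ∈ E
6. d : F?  L(d) = {A, D, E, (A ⊓ (E ⊓ D))} ∪ {¬F}
   clash {F, ¬F} at d — d ∈ F
7. Entailed for d: {A, D, E, F}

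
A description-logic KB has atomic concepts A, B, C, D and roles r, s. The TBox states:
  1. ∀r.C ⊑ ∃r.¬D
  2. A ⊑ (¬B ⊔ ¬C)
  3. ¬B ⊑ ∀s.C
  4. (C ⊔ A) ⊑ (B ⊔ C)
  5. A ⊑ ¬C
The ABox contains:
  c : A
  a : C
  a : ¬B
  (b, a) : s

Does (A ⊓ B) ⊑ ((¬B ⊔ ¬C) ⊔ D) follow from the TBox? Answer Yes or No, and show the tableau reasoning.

1. (A ⊓ B) ⊑ ((¬B ⊔ ¬C) ⊔ D)  ⇔  ((A ⊓ B) ⊓ ((B ⊓ C) ⊓ ¬D)) unsat w.r.t. T
   all branches close; clash {C, ¬C} at x₀
2. Hence (A ⊓ B) ⊑ ((¬B ⊔ ¬C) ⊔ D): entailed.

Yes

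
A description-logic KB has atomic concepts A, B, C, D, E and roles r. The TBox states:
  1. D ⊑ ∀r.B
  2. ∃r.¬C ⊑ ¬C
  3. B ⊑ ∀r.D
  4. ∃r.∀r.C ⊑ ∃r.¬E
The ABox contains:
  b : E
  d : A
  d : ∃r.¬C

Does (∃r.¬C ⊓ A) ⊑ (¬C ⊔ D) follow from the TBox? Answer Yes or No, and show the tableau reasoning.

1. (∃r.¬C ⊓ A) ⊑ (¬C ⊔ D)  ⇔  ((∃r.¬C ⊓ A) ⊓ (C ⊓ ¬D)) unsat w.r.t. T
   all branches close; clash {C, ¬C} at x₀
2. Hence (∃r.¬C ⊓ A) ⊑ (¬C ⊔ D): entailed.

Yes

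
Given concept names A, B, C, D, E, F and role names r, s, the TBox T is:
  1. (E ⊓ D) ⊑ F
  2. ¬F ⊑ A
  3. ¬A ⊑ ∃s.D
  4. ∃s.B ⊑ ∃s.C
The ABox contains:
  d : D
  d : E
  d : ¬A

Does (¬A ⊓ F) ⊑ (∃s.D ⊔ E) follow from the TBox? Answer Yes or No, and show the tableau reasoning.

1. (¬A ⊓ F) ⊑ (∃s.D ⊔ E)  ⇔  ((¬A ⊓ F) ⊓ (∀s.¬D ⊓ ¬E)) unsat w.r.t. T
   all branches close; clash {D, ¬D} at an ∃-successor
2. Hence (¬A ⊓ F) ⊑ (∃s.D ⊔ E): entailed.

Yes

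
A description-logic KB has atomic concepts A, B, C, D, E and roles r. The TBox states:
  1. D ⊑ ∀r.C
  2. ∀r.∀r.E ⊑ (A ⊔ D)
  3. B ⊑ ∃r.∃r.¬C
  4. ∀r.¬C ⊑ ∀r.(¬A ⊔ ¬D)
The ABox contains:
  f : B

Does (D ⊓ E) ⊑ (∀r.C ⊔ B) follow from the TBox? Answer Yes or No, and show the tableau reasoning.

1. (D ⊓ E) ⊑ (∀r.C ⊔ B)  ⇔  ((D ⊓ E) ⊓ (∃r.¬C ⊓ ¬B)) unsat w.r.t. T
   all branches close; clash {C, ¬C} at an ∃-successor
2. Hence (D ⊓ E) ⊑ (∀r.C ⊔ B): entailed.

Yes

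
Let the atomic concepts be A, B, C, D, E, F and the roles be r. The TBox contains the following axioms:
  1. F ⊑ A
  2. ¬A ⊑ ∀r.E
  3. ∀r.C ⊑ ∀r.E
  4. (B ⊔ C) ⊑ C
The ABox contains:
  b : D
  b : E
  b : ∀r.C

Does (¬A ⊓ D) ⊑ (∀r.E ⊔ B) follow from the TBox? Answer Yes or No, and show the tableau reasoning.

1. (¬A ⊓ D) ⊑ (∀r.E ⊔ B)  ⇔  ((¬A ⊓ D) ⊓ (∃r.¬E ⊓ ¬B)) unsat w.r.t. T
   all branches close; clash {A, ¬A} at x₀
2. Hence (¬A ⊓ D) ⊑ (∀r.E ⊔ B): entailed.

Yes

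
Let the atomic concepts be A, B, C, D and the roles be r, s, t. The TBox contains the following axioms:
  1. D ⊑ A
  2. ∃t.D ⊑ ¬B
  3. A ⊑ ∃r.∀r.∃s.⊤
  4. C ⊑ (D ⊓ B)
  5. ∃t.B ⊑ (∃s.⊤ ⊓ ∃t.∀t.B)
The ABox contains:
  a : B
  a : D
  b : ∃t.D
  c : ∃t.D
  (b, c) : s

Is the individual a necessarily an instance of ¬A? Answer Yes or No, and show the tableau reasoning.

No

1. a : ¬A?  L(a) = {B, D} ∪ {A}
   apply at a: A⊑∃r.∀r.∃s.⊤
   open: L(a) ⊇ {A, B, D, ¬C, ∀t.¬B, …} (+ ∃-successors) — a ∉ ¬A possible
2. Hence a : ¬A: not entailed.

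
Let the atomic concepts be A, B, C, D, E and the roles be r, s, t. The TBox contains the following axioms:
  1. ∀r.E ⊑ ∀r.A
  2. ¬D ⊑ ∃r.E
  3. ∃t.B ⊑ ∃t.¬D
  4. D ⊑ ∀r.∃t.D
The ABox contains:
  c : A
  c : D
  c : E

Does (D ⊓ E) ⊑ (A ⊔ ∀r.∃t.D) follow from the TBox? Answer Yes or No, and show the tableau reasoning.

1. (D ⊓ E) ⊑ (A ⊔ ∀r.∃t.D)  ⇔  ((D ⊓ E) ⊓ (¬A ⊓ ∃r.∀t.¬D)) unsat w.r.t. T
   all branches close; clash {D, ¬D} at an ∃-successor
2. Hence (D ⊓ E) ⊑ (A ⊔ ∀r.∃t.D): entailed.

Yes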